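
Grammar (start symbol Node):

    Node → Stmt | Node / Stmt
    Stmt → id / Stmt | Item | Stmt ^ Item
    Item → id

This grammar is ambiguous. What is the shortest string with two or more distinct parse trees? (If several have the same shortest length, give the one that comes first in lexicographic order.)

id / id

length 1: no string has ≥2 trees
length 3: id / id has 2 parse trees

Two derivations of id / id:
  Node ⇒ Stmt ⇒ id / Stmt ⇒ id / Item ⇒ id / id
  Node ⇒ Node / Stmt ⇒ Stmt / Stmt ⇒ Item / Stmt ⇒ id / Stmt ⇒ id / Item ⇒ id / id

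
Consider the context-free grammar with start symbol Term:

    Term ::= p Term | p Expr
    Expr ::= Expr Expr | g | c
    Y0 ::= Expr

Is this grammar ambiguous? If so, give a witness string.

Ambiguous

Witness: p c c c

Derivation 1: Term ⇒ p Expr ⇒ p Expr Expr ⇒ p Expr Expr Expr ⇒ p c Expr Expr ⇒ p c c Expr ⇒ p c c c
Derivation 2: Term ⇒ p Expr ⇒ p Expr Expr ⇒ p c Expr ⇒ p c Expr Expr ⇒ p c c Expr ⇒ p c c c

Two distinct leftmost derivations for the same string.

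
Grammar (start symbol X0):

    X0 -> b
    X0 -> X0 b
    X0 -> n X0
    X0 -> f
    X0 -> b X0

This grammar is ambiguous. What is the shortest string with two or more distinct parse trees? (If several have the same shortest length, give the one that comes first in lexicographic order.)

b b

length 1: no string has ≥2 trees
length 2: b b has 2 parse trees

Two derivations of b b:
  X0 ⇒ X0 b ⇒ b b
  X0 ⇒ b X0 ⇒ b b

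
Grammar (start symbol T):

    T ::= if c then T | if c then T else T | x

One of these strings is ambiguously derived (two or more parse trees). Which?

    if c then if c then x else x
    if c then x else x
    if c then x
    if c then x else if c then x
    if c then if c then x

if c then if c then x else x: 2 trees
if c then x else x: 1 tree
if c then x: 1 tree
if c then x else if c then x: 1 tree
if c then if c then x: 1 tree

if c then if c then x else x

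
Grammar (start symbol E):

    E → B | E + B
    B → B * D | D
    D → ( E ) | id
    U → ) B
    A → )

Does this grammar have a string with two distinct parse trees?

(U, A are unreachable from E, so their rules don't affect L(E).) This is a standard precedence ladder (E over B over D), with each level left-recursive on its own operator ('+' at E, '*' at B). That structure is LR(1), hence unambiguous.

Unambiguous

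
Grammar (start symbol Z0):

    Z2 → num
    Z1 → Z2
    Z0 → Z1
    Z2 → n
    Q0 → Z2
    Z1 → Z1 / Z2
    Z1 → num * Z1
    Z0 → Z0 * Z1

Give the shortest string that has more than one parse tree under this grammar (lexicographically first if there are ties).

length 1: no string has ≥2 trees
length 3: num * n has 2 parse trees

Two derivations of num * n:
  Z0 ⇒ Z1 ⇒ num * Z1 ⇒ num * Z2 ⇒ num * n
  Z0 ⇒ Z0 * Z1 ⇒ Z1 * Z1 ⇒ Z2 * Z1 ⇒ num * Z1 ⇒ num * Z2 ⇒ num * n

num * n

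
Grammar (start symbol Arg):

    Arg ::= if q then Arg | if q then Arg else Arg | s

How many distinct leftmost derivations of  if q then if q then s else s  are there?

Parse trees for if q then if q then s else s:
  [Arg if q then [Arg if q then [Arg s] else [Arg s]]]
  [Arg if q then [Arg if q then [Arg s]] else [Arg s]]

2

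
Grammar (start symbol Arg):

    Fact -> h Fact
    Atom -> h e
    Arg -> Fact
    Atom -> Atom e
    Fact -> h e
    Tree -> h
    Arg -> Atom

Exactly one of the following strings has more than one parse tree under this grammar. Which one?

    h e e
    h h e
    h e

h e

h e e: 1 tree
h h e: 1 tree
h e: 2 trees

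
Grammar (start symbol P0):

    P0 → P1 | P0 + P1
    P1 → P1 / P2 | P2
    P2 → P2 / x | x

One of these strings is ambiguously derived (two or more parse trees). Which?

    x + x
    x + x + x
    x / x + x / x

x + x: 1 tree
x + x + x: 1 tree
x / x + x / x: 4 trees

x / x + x / x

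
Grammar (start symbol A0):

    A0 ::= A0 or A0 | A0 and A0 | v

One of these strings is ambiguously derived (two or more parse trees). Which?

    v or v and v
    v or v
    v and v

v or v and v

v or v and v: 2 trees
v or v: 1 tree
v and v: 1 tree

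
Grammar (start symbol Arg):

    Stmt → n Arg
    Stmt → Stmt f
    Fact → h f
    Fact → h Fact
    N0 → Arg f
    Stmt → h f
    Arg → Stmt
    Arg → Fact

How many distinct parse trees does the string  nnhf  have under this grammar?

Parse trees for nnhf:
  [Arg [Stmt n [Arg [Stmt n [Arg [Stmt h f]]]]]]
  [Arg [Stmt n [Arg [Stmt n [Arg [Fact h f]]]]]]

2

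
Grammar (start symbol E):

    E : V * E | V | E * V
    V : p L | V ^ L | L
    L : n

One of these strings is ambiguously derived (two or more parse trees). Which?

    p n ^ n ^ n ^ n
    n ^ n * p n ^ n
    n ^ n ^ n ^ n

n ^ n * p n ^ n

p n ^ n ^ n ^ n: 1 tree
n ^ n * p n ^ n: 2 trees
n ^ n ^ n ^ n: 1 tree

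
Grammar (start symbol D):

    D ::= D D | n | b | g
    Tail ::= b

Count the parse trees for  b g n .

Parse trees for b g n:
  [D [D b] [D [D g] [D n]]]
  [D [D [D b] [D g]] [D n]]

2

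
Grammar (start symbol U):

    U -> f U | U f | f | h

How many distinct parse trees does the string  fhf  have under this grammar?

Parse trees for fhf:
  [U f [U [U h] f]]
  [U [U f [U h]] f]

2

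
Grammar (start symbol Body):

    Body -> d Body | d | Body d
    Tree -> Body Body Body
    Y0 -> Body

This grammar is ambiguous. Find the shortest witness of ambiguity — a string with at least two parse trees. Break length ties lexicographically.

d d

length 1: no string has ≥2 trees
length 2: d d has 2 parse trees

Two derivations of d d:
  Body ⇒ d Body ⇒ d d
  Body ⇒ Body d ⇒ d d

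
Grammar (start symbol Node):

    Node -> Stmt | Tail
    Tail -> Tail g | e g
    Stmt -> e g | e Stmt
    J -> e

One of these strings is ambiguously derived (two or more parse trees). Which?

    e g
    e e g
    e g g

e g

e g: 2 trees
e e g: 1 tree
e g g: 1 tree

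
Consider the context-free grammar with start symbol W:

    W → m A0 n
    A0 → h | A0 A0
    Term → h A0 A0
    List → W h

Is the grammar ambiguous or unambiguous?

Witness: m h h h n

Derivation 1: W ⇒ m A0 n ⇒ m A0 A0 n ⇒ m h A0 n ⇒ m h A0 A0 n ⇒ m h h A0 n ⇒ m h h h n
Derivation 2: W ⇒ m A0 n ⇒ m A0 A0 n ⇒ m A0 A0 A0 n ⇒ m h A0 A0 n ⇒ m h h A0 n ⇒ m h h h n

Two distinct leftmost derivations for the same string.

Ambiguous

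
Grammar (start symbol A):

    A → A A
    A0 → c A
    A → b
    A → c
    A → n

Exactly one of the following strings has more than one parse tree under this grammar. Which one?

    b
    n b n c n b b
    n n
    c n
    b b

n b n c n b b

b: 1 tree
n b n c n b b: 132 trees
n n: 1 tree
c n: 1 tree
b b: 1 tree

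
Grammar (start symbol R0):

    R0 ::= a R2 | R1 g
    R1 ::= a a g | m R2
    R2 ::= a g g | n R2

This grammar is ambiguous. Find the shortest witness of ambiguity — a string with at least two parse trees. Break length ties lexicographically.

a a g g

length 4: a a g g has 2 parse trees

Two derivations of a a g g:
  R0 ⇒ a R2 ⇒ a a g g
  R0 ⇒ R1 g ⇒ a a g g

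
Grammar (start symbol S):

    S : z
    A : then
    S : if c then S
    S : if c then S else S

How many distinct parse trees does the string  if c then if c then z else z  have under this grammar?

Parse trees for if c then if c then z else z:
  [S if c then [S if c then [S z] else [S z]]]
  [S if c then [S if c then [S z]] else [S z]]

2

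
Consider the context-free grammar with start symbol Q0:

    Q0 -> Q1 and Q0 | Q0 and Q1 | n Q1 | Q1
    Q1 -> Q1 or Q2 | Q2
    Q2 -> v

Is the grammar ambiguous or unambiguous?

Ambiguous

Witness: v and v

Derivation 1: Q0 ⇒ Q1 and Q0 ⇒ Q2 and Q0 ⇒ v and Q0 ⇒ v and Q1 ⇒ v and Q2 ⇒ v and v
Derivation 2: Q0 ⇒ Q0 and Q1 ⇒ Q1 and Q1 ⇒ Q2 and Q1 ⇒ v and Q1 ⇒ v and Q2 ⇒ v and v

Two distinct leftmost derivations for the same string.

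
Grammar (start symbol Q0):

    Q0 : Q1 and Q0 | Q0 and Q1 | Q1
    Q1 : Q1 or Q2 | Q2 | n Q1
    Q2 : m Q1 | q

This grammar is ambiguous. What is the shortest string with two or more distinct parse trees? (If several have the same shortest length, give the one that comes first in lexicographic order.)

q and q

length 1: no string has ≥2 trees
length 2: no string has ≥2 trees
length 3: q and q has 2 parse trees

Two derivations of q and q:
  Q0 ⇒ Q1 and Q0 ⇒ Q2 and Q0 ⇒ q and Q0 ⇒ q and Q1 ⇒ q and Q2 ⇒ q and q
  Q0 ⇒ Q0 and Q1 ⇒ Q1 and Q1 ⇒ Q2 and Q1 ⇒ q and Q1 ⇒ q and Q2 ⇒ q and q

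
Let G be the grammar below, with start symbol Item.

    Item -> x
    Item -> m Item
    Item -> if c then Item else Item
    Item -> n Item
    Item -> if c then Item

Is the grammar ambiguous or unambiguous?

Ambiguous

Witness: if c then if c then x else x

Derivation 1: Item ⇒ if c then Item else Item ⇒ if c then if c then Item else Item ⇒ if c then if c then x else Item ⇒ if c then if c then x else x
Derivation 2: Item ⇒ if c then Item ⇒ if c then if c then Item else Item ⇒ if c then if c then x else Item ⇒ if c then if c then x else x

Two distinct leftmost derivations for the same string.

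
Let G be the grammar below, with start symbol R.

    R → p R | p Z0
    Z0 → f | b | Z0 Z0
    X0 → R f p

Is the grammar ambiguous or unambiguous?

Witness: p b b b

Derivation 1: R ⇒ p Z0 ⇒ p Z0 Z0 ⇒ p b Z0 ⇒ p b Z0 Z0 ⇒ p b b Z0 ⇒ p b b b
Derivation 2: R ⇒ p Z0 ⇒ p Z0 Z0 ⇒ p Z0 Z0 Z0 ⇒ p b Z0 Z0 ⇒ p b b Z0 ⇒ p b b b

Two distinct leftmost derivations for the same string.

Ambiguous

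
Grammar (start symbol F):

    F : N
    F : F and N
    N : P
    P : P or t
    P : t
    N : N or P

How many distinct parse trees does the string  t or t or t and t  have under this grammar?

4

Parse trees for t or t or t and t:
  [F [F [N [P [P [P t] or t] or t]]] and [N [P t]]]
  [F [F [N [N [P t]] or [P [P t] or t]]] and [N [P t]]]
  [F [F [N [N [P [P t] or t]] or [P t]]] and [N [P t]]]
  [F [F [N [N [N [P t]] or [P t]] or [P t]]] and [N [P t]]]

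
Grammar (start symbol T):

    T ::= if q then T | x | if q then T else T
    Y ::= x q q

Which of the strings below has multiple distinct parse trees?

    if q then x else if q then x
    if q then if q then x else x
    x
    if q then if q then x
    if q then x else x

if q then if q then x else x

if q then x else if q then x: 1 tree
if q then if q then x else x: 2 trees
x: 1 tree
if q then if q then x: 1 tree
if q then x else x: 1 tree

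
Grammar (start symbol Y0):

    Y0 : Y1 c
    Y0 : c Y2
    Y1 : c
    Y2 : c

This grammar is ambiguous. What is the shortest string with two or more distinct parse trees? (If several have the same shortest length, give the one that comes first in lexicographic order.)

c c

length 2: c c has 2 parse trees

Two derivations of c c:
  Y0 ⇒ Y1 c ⇒ c c
  Y0 ⇒ c Y2 ⇒ c c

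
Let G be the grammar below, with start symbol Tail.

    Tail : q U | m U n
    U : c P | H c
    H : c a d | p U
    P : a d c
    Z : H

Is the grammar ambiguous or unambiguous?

Witness: q c a d c

Derivation 1: Tail ⇒ q U ⇒ q c P ⇒ q c a d c
Derivation 2: Tail ⇒ q U ⇒ q H c ⇒ q c a d c

Two distinct leftmost derivations for the same string.

Ambiguous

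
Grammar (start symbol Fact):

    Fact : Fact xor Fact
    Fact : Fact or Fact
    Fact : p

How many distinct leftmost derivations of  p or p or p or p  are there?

Parse trees for p or p or p or p:
  [Fact [Fact p] or [Fact [Fact p] or [Fact [Fact p] or [Fact p]]]]
  [Fact [Fact p] or [Fact [Fact [Fact p] or [Fact p]] or [Fact p]]]
  [Fact [Fact [Fact p] or [Fact p]] or [Fact [Fact p] or [Fact p]]]
  [Fact [Fact [Fact p] or [Fact [Fact p] or [Fact p]]] or [Fact p]]
  [Fact [Fact [Fact [Fact p] or [Fact p]] or [Fact p]] or [Fact p]]

5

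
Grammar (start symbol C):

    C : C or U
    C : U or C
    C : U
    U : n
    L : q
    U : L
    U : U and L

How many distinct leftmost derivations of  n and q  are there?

1

Parse trees for n and q:
  [C [U [U n] and [L q]]]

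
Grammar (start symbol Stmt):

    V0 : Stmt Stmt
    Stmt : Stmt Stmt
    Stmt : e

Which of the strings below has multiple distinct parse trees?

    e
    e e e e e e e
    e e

e: 1 tree
e e e e e e e: 132 trees
e e: 1 tree

e e e e e e e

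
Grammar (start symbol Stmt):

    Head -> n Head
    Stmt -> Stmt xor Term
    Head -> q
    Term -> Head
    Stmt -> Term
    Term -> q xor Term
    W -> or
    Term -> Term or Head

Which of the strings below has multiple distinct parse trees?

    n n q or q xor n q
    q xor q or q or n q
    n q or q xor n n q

q xor q or q or n q

n n q or q xor n q: 1 tree
q xor q or q or n q: 4 trees
n q or q xor n n q: 1 tree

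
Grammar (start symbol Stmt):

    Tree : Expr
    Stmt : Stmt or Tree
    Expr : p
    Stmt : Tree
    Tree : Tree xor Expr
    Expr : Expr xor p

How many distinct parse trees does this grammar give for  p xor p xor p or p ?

4

Parse trees for p xor p xor p or p:
  [Stmt [Stmt [Tree [Expr [Expr [Expr p] xor p] xor p]]] or [Tree [Expr p]]]
  [Stmt [Stmt [Tree [Tree [Expr p]] xor [Expr [Expr p] xor p]]] or [Tree [Expr p]]]
  [Stmt [Stmt [Tree [Tree [Expr [Expr p] xor p]] xor [Expr p]]] or [Tree [Expr p]]]
  [Stmt [Stmt [Tree [Tree [Tree [Expr p]] xor [Expr p]] xor [Expr p]]] or [Tree [Expr p]]]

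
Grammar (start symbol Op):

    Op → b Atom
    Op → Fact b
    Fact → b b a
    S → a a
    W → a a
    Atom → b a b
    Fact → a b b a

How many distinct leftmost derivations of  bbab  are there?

Parse trees for bbab:
  [Op b [Atom b a b]]
  [Op [Fact b b a] b]

2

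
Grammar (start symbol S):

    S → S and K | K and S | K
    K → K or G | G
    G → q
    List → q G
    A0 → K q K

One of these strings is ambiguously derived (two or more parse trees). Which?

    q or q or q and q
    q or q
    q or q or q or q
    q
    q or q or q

q or q or q and q

q or q or q and q: 2 trees
q or q: 1 tree
q or q or q or q: 1 tree
q: 1 tree
q or q or q: 1 tree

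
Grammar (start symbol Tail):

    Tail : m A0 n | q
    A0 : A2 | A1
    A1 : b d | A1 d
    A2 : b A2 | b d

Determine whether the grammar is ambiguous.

Witness: m b d n

Derivation 1: Tail ⇒ m A0 n ⇒ m A2 n ⇒ m b d n
Derivation 2: Tail ⇒ m A0 n ⇒ m A1 n ⇒ m b d n

Two distinct leftmost derivations for the same string.

Ambiguous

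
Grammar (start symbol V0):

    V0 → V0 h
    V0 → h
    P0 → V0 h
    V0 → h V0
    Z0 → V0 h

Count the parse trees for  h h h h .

Parse trees for h h h h:
  [V0 [V0 [V0 [V0 h] h] h] h]
  [V0 [V0 [V0 h [V0 h]] h] h]
  [V0 [V0 h [V0 [V0 h] h]] h]
  [V0 [V0 h [V0 h [V0 h]]] h]
  [V0 h [V0 [V0 [V0 h] h] h]]
  [V0 h [V0 [V0 h [V0 h]] h]]
  [V0 h [V0 h [V0 [V0 h] h]]]
  [V0 h [V0 h [V0 h [V0 h]]]]

8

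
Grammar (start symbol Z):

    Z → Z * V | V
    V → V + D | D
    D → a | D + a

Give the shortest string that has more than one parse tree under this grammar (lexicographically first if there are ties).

length 1: no string has ≥2 trees
length 3: a + a has 2 parse trees

Two derivations of a + a:
  Z ⇒ V ⇒ V + D ⇒ D + D ⇒ a + D ⇒ a + a
  Z ⇒ V ⇒ D ⇒ D + a ⇒ a + a

a + a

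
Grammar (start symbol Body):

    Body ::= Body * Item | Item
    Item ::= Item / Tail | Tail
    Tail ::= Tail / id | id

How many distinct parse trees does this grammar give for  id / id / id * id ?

4

Parse trees for id / id / id * id:
  [Body [Body [Item [Item [Tail id]] / [Tail [Tail id] / id]]] * [Item [Tail id]]]
  [Body [Body [Item [Item [Item [Tail id]] / [Tail id]] / [Tail id]]] * [Item [Tail id]]]
  [Body [Body [Item [Item [Tail [Tail id] / id]] / [Tail id]]] * [Item [Tail id]]]
  [Body [Body [Item [Tail [Tail [Tail id] / id] / id]]] * [Item [Tail id]]]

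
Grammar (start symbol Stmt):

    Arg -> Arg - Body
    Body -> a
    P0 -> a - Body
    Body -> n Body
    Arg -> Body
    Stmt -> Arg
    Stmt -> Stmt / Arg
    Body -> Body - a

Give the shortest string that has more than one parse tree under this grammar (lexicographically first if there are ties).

a - a

length 1: no string has ≥2 trees
length 2: no string has ≥2 trees
length 3: a - a has 2 parse trees

Two derivations of a - a:
  Stmt ⇒ Arg ⇒ Arg - Body ⇒ Body - Body ⇒ a - Body ⇒ a - a
  Stmt ⇒ Arg ⇒ Body ⇒ Body - a ⇒ a - a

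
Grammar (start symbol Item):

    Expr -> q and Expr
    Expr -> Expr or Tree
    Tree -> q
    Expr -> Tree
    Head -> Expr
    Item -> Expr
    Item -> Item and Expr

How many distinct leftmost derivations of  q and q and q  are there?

4

Parse trees for q and q and q:
  [Item [Expr q and [Expr q and [Expr [Tree q]]]]]
  [Item [Item [Expr [Tree q]]] and [Expr q and [Expr [Tree q]]]]
  [Item [Item [Expr q and [Expr [Tree q]]]] and [Expr [Tree q]]]
  [Item [Item [Item [Expr [Tree q]]] and [Expr [Tree q]]] and [Expr [Tree q]]]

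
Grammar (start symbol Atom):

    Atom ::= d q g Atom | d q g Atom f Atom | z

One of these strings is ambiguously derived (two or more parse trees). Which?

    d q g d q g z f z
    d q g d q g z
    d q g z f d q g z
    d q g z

d q g d q g z f z: 2 trees
d q g d q g z: 1 tree
d q g z f d q g z: 1 tree
d q g z: 1 tree

d q g d q g z f z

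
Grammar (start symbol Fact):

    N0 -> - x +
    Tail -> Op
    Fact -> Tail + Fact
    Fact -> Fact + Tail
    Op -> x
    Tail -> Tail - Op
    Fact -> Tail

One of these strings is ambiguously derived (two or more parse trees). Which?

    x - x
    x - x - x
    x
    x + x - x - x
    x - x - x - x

x - x: 1 tree
x - x - x: 1 tree
x: 1 tree
x + x - x - x: 2 trees
x - x - x - x: 1 tree

x + x - x - x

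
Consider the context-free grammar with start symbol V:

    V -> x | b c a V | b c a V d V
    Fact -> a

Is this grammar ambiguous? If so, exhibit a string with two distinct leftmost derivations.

Ambiguous

Witness: b c a b c a x d x

Derivation 1: V ⇒ b c a V ⇒ b c a b c a V d V ⇒ b c a b c a x d V ⇒ b c a b c a x d x
Derivation 2: V ⇒ b c a V d V ⇒ b c a b c a V d V ⇒ b c a b c a x d V ⇒ b c a b c a x d x

Two distinct leftmost derivations for the same string.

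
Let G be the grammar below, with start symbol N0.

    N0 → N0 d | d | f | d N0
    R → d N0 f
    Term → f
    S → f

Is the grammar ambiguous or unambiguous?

Witness: d d

Derivation 1: N0 ⇒ N0 d ⇒ d d
Derivation 2: N0 ⇒ d N0 ⇒ d d

Two distinct leftmost derivations for the same string.

Ambiguous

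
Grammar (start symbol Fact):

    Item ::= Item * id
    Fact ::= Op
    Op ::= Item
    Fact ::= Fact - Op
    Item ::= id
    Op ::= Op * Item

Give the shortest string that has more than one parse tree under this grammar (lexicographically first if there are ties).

id * id

length 1: no string has ≥2 trees
length 3: id * id has 2 parse trees

Two derivations of id * id:
  Fact ⇒ Op ⇒ Item ⇒ Item * id ⇒ id * id
  Fact ⇒ Op ⇒ Op * Item ⇒ Item * Item ⇒ id * Item ⇒ id * id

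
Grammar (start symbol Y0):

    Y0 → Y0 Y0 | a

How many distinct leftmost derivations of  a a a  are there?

2

Parse trees for a a a:
  [Y0 [Y0 a] [Y0 [Y0 a] [Y0 a]]]
  [Y0 [Y0 [Y0 a] [Y0 a]] [Y0 a]]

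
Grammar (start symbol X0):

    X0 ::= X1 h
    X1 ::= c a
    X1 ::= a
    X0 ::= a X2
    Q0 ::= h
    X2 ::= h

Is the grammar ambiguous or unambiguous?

Ambiguous

Witness: a h

Derivation 1: X0 ⇒ X1 h ⇒ a h
Derivation 2: X0 ⇒ a X2 ⇒ a h

Two distinct leftmost derivations for the same string.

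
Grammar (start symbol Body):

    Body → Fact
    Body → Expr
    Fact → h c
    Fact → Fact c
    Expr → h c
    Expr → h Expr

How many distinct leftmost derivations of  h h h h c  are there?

1

Parse trees for h h h h c:
  [Body [Expr h [Expr h [Expr h [Expr h c]]]]]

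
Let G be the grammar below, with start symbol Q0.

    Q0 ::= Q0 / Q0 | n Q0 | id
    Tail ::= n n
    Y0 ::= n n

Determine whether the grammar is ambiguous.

Ambiguous

Witness: n id / id

Derivation 1: Q0 ⇒ Q0 / Q0 ⇒ n Q0 / Q0 ⇒ n id / Q0 ⇒ n id / id
Derivation 2: Q0 ⇒ n Q0 ⇒ n Q0 / Q0 ⇒ n id / Q0 ⇒ n id / id

Two distinct leftmost derivations for the same string.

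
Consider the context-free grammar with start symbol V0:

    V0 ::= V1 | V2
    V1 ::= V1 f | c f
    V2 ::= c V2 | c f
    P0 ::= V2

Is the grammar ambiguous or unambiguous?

Ambiguous

Witness: c f

Derivation 1: V0 ⇒ V1 ⇒ c f
Derivation 2: V0 ⇒ V2 ⇒ c f

Two distinct leftmost derivations for the same string.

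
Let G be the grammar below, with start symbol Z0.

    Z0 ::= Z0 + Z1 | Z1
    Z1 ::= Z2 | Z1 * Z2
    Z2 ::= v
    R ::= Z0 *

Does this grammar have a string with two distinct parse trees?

Unambiguous

Only Z0, Z1, Z2 are reachable from Z0; ignoring the rest: This is a standard precedence ladder (Z0 over Z1 over Z2), with each level left-recursive on its own operator ('+' at Z0, '*' at Z1). That structure is LR(1), hence unambiguous.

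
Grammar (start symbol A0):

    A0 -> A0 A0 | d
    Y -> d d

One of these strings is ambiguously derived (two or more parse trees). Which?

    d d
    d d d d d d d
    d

d d d d d d d

d d: 1 tree
d d d d d d d: 132 trees
d: 1 tree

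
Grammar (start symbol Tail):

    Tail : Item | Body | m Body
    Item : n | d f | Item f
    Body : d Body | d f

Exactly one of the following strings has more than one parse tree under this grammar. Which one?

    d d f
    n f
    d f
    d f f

d d f: 1 tree
n f: 1 tree
d f: 2 trees
d f f: 1 tree

d f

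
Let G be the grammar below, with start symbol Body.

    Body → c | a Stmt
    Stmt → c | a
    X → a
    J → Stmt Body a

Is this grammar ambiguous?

(X, J are unreachable from Body, so their rules don't affect L(Body).) Restricted to the reachable nonterminals, every rule has the form A → t or A → t B, and no two rules for the same A share a first terminal. The grammar encodes a DFA — one run per string.

Unambiguous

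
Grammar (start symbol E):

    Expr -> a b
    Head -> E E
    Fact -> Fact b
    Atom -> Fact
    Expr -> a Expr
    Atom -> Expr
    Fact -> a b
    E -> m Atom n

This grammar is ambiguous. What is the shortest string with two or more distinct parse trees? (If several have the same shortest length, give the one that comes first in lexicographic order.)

length 4: m a b n has 2 parse trees

Two derivations of m a b n:
  E ⇒ m Atom n ⇒ m Fact n ⇒ m a b n
  E ⇒ m Atom n ⇒ m Expr n ⇒ m a b n

m a b n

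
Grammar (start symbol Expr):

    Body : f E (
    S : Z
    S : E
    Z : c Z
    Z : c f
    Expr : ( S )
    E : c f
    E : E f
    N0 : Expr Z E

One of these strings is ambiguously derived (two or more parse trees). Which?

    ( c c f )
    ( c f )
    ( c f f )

( c f )

( c c f ): 1 tree
( c f ): 2 trees
( c f f ): 1 tree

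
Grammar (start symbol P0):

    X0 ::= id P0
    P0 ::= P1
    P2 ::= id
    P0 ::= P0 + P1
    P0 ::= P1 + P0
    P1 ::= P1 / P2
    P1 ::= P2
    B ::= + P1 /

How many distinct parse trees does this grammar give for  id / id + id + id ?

4

Parse trees for id / id + id + id:
  [P0 [P0 [P0 [P1 [P1 [P2 id]] / [P2 id]]] + [P1 [P2 id]]] + [P1 [P2 id]]]
  [P0 [P0 [P1 [P1 [P2 id]] / [P2 id]] + [P0 [P1 [P2 id]]]] + [P1 [P2 id]]]
  [P0 [P1 [P1 [P2 id]] / [P2 id]] + [P0 [P0 [P1 [P2 id]]] + [P1 [P2 id]]]]
  [P0 [P1 [P1 [P2 id]] / [P2 id]] + [P0 [P1 [P2 id]] + [P0 [P1 [P2 id]]]]]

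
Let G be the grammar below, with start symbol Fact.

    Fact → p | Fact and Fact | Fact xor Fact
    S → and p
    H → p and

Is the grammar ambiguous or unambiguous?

Witness: p and p and p

Derivation 1: Fact ⇒ Fact and Fact ⇒ p and Fact ⇒ p and Fact and Fact ⇒ p and p and Fact ⇒ p and p and p
Derivation 2: Fact ⇒ Fact and Fact ⇒ Fact and Fact and Fact ⇒ p and Fact and Fact ⇒ p and p and Fact ⇒ p and p and p

Two distinct leftmost derivations for the same string.

Ambiguous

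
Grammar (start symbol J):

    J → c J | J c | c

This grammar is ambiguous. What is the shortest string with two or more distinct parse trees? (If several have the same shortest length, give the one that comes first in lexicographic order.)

length 1: no string has ≥2 trees
length 2: c c has 2 parse trees

Two derivations of c c:
  J ⇒ c J ⇒ c c
  J ⇒ J c ⇒ c c

c c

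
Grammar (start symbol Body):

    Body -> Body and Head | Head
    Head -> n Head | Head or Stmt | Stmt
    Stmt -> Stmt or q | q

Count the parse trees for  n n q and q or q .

2

Parse trees for n n q and q or q:
  [Body [Body [Head n [Head n [Head [Stmt q]]]]] and [Head [Head [Stmt q]] or [Stmt q]]]
  [Body [Body [Head n [Head n [Head [Stmt q]]]]] and [Head [Stmt [Stmt q] or q]]]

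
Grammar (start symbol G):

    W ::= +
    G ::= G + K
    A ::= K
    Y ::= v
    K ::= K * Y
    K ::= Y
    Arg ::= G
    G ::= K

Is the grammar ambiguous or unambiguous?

(A, W, Arg are unreachable from G, so their rules don't affect L(G).) The grammar is stratified — G handles '+' (left-recursive), K handles '*', Y atoms. Each operator has a fixed associativity and precedence level, so every string has one parse.

Unambiguous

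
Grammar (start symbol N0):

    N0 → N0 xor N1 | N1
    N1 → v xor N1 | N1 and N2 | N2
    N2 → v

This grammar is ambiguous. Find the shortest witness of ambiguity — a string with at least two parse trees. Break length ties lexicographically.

v xor v

length 1: no string has ≥2 trees
length 3: v xor v has 2 parse trees

Two derivations of v xor v:
  N0 ⇒ N0 xor N1 ⇒ N1 xor N1 ⇒ N2 xor N1 ⇒ v xor N1 ⇒ v xor N2 ⇒ v xor v
  N0 ⇒ N1 ⇒ v xor N1 ⇒ v xor N2 ⇒ v xor v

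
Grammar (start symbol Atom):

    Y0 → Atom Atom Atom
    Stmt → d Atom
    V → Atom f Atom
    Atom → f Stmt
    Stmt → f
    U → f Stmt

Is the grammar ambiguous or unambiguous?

Only Atom, Stmt are reachable from Atom; ignoring the rest: The reachable rules are right-linear with at most one rule per (nonterminal, next-terminal) pair. Each input token forces the next rule, so parsing is deterministic.

Unambiguous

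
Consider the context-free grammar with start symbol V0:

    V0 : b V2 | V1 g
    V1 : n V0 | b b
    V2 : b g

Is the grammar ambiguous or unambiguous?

Ambiguous

Witness: b b g

Derivation 1: V0 ⇒ b V2 ⇒ b b g
Derivation 2: V0 ⇒ V1 g ⇒ b b g

Two distinct leftmost derivations for the same string.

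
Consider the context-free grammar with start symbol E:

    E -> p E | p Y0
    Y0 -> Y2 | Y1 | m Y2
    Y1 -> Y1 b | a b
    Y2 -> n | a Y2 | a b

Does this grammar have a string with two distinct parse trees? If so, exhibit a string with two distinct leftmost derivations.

Witness: p a b

Derivation 1: E ⇒ p Y0 ⇒ p Y2 ⇒ p a b
Derivation 2: E ⇒ p Y0 ⇒ p Y1 ⇒ p a b

Two distinct leftmost derivations for the same string.

Ambiguous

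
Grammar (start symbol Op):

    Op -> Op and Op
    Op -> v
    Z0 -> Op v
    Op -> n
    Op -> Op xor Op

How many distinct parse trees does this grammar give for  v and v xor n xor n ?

5

Parse trees for v and v xor n xor n:
  [Op [Op v] and [Op [Op v] xor [Op [Op n] xor [Op n]]]]
  [Op [Op v] and [Op [Op [Op v] xor [Op n]] xor [Op n]]]
  [Op [Op [Op v] and [Op v]] xor [Op [Op n] xor [Op n]]]
  [Op [Op [Op v] and [Op [Op v] xor [Op n]]] xor [Op n]]
  [Op [Op [Op [Op v] and [Op v]] xor [Op n]] xor [Op n]]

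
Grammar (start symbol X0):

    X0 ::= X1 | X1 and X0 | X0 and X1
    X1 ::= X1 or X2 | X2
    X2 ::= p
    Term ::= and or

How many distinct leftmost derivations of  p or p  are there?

Parse trees for p or p:
  [X0 [X1 [X1 [X2 p]] or [X2 p]]]

1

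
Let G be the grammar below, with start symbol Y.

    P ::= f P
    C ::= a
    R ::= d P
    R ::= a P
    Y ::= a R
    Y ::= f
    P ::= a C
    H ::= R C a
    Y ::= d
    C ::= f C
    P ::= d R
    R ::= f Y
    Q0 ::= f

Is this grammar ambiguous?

Only Y, R, P, C are reachable from Y; ignoring the rest: The reachable rules are right-linear with at most one rule per (nonterminal, next-terminal) pair. Each input token forces the next rule, so parsing is deterministic.

Unambiguous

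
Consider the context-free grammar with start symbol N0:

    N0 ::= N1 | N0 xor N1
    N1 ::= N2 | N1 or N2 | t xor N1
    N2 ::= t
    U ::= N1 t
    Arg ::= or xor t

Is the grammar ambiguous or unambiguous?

Witness: t xor t

Derivation 1: N0 ⇒ N1 ⇒ t xor N1 ⇒ t xor N2 ⇒ t xor t
Derivation 2: N0 ⇒ N0 xor N1 ⇒ N1 xor N1 ⇒ N2 xor N1 ⇒ t xor N1 ⇒ t xor N2 ⇒ t xor t

Two distinct leftmost derivations for the same string.

Ambiguous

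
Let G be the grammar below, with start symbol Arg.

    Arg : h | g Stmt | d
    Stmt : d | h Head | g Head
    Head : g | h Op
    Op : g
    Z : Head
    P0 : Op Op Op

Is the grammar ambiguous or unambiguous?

Only Arg, Stmt, Head, Op are reachable from Arg; ignoring the rest: Restricted to the reachable nonterminals, every rule has the form A → t or A → t B, and no two rules for the same A share a first terminal. The grammar encodes a DFA — one run per string.

Unambiguous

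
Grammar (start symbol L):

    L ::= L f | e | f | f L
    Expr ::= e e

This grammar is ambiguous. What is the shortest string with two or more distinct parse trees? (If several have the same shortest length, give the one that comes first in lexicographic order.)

length 1: no string has ≥2 trees
length 2: f f has 2 parse trees

Two derivations of f f:
  L ⇒ L f ⇒ f f
  L ⇒ f L ⇒ f f

f f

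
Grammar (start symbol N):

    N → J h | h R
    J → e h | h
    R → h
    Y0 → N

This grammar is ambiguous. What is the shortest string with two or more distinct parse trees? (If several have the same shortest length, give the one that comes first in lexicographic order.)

length 2: h h has 2 parse trees

Two derivations of h h:
  N ⇒ J h ⇒ h h
  N ⇒ h R ⇒ h h

h h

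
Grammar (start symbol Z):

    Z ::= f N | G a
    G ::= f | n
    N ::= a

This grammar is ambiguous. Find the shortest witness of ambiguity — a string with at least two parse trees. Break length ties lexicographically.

length 2: f a has 2 parse trees

Two derivations of f a:
  Z ⇒ f N ⇒ f a
  Z ⇒ G a ⇒ f a

f a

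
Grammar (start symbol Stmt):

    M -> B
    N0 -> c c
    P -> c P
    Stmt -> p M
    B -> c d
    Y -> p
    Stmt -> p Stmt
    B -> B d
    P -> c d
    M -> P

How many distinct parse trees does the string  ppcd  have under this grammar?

Parse trees for ppcd:
  [Stmt p [Stmt p [M [B c d]]]]
  [Stmt p [Stmt p [M [P c d]]]]

2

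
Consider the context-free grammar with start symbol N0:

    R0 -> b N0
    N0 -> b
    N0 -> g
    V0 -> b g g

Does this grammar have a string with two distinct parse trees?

(V0, R0 are unreachable from N0, so their rules don't affect L(N0).) Each reachable nonterminal has at most one production per leading terminal, and all productions are right-linear; the derivation is determined token-by-token.

Unambiguous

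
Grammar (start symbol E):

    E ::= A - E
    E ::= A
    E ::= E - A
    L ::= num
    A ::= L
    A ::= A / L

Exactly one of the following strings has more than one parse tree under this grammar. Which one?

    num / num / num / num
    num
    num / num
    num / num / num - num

num / num / num - num

num / num / num / num: 1 tree
num: 1 tree
num / num: 1 tree
num / num / num - num: 2 trees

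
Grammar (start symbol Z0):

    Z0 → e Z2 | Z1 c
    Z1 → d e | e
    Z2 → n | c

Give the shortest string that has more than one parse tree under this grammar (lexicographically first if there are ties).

e c

length 2: e c has 2 parse trees

Two derivations of e c:
  Z0 ⇒ e Z2 ⇒ e c
  Z0 ⇒ Z1 c ⇒ e c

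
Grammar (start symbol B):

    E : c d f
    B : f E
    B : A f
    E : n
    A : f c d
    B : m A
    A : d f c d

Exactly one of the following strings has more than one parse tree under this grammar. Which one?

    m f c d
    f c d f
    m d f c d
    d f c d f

m f c d: 1 tree
f c d f: 2 trees
m d f c d: 1 tree
d f c d f: 1 tree

f c d f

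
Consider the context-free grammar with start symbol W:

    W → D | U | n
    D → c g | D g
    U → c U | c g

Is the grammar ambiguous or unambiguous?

Witness: c g

Derivation 1: W ⇒ D ⇒ c g
Derivation 2: W ⇒ U ⇒ c g

Two distinct leftmost derivations for the same string.

Ambiguous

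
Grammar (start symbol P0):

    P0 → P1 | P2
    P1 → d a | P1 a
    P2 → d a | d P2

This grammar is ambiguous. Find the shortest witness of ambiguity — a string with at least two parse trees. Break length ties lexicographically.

d a

length 2: d a has 2 parse trees

Two derivations of d a:
  P0 ⇒ P1 ⇒ d a
  P0 ⇒ P2 ⇒ d a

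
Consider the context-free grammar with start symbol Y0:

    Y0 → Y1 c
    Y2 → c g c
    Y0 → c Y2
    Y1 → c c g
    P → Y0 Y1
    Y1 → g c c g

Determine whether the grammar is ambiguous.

Witness: c c g c

Derivation 1: Y0 ⇒ Y1 c ⇒ c c g c
Derivation 2: Y0 ⇒ c Y2 ⇒ c c g c

Two distinct leftmost derivations for the same string.

Ambiguous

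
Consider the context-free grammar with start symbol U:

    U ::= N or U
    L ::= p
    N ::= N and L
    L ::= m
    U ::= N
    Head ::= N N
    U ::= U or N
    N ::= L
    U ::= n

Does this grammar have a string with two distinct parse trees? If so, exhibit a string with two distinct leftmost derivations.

Witness: m or m

Derivation 1: U ⇒ N or U ⇒ L or U ⇒ m or U ⇒ m or N ⇒ m or L ⇒ m or m
Derivation 2: U ⇒ U or N ⇒ N or N ⇒ L or N ⇒ m or N ⇒ m or L ⇒ m or m

Two distinct leftmost derivations for the same string.

Ambiguous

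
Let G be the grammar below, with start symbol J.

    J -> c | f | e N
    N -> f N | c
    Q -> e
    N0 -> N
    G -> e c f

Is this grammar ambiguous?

Unambiguous

Only J, N are reachable from J; ignoring the rest: The reachable rules are right-linear with at most one rule per (nonterminal, next-terminal) pair. Each input token forces the next rule, so parsing is deterministic.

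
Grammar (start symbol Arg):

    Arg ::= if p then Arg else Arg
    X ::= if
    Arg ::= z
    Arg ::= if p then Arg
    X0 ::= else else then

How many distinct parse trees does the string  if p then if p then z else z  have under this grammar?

2

Parse trees for if p then if p then z else z:
  [Arg if p then [Arg if p then [Arg z]] else [Arg z]]
  [Arg if p then [Arg if p then [Arg z] else [Arg z]]]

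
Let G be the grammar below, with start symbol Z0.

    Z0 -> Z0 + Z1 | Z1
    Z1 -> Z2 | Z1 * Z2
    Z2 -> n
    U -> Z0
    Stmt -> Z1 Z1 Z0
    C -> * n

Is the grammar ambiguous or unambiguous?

(U, Stmt, C are unreachable from Z0, so their rules don't affect L(Z0).) This is a standard precedence ladder (Z0 over Z1 over Z2), with each level left-recursive on its own operator ('+' at Z0, '*' at Z1). That structure is LR(1), hence unambiguous.

Unambiguous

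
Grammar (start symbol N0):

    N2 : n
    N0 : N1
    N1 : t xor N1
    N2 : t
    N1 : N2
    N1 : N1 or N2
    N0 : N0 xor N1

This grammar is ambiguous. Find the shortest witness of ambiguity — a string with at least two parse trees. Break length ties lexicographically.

length 1: no string has ≥2 trees
length 3: t xor n has 2 parse trees

Two derivations of t xor n:
  N0 ⇒ N1 ⇒ t xor N1 ⇒ t xor N2 ⇒ t xor n
  N0 ⇒ N0 xor N1 ⇒ N1 xor N1 ⇒ N2 xor N1 ⇒ t xor N1 ⇒ t xor N2 ⇒ t xor n

t xor n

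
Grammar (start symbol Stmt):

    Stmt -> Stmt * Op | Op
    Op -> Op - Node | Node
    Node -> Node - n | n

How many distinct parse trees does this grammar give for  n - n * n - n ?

Parse trees for n - n * n - n:
  [Stmt [Stmt [Op [Op [Node n]] - [Node n]]] * [Op [Op [Node n]] - [Node n]]]
  [Stmt [Stmt [Op [Op [Node n]] - [Node n]]] * [Op [Node [Node n] - n]]]
  [Stmt [Stmt [Op [Node [Node n] - n]]] * [Op [Op [Node n]] - [Node n]]]
  [Stmt [Stmt [Op [Node [Node n] - n]]] * [Op [Node [Node n] - n]]]

4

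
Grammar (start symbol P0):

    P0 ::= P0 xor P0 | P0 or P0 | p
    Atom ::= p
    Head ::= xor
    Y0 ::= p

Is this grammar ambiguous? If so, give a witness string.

Ambiguous

Witness: p or p or p

Derivation 1: P0 ⇒ P0 or P0 ⇒ P0 or P0 or P0 ⇒ p or P0 or P0 ⇒ p or p or P0 ⇒ p or p or p
Derivation 2: P0 ⇒ P0 or P0 ⇒ p or P0 ⇒ p or P0 or P0 ⇒ p or p or P0 ⇒ p or p or p

Two distinct leftmost derivations for the same string.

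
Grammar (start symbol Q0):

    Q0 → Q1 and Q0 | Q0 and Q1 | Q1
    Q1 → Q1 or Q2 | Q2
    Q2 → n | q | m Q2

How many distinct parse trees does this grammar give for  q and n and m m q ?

4

Parse trees for q and n and m m q:
  [Q0 [Q1 [Q2 q]] and [Q0 [Q1 [Q2 n]] and [Q0 [Q1 [Q2 m [Q2 m [Q2 q]]]]]]]
  [Q0 [Q1 [Q2 q]] and [Q0 [Q0 [Q1 [Q2 n]]] and [Q1 [Q2 m [Q2 m [Q2 q]]]]]]
  [Q0 [Q0 [Q1 [Q2 q]] and [Q0 [Q1 [Q2 n]]]] and [Q1 [Q2 m [Q2 m [Q2 q]]]]]
  [Q0 [Q0 [Q0 [Q1 [Q2 q]]] and [Q1 [Q2 n]]] and [Q1 [Q2 m [Q2 m [Q2 q]]]]]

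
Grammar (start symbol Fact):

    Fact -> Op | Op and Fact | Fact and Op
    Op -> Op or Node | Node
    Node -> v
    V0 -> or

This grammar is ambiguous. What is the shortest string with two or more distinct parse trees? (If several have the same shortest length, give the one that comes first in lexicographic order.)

length 1: no string has ≥2 trees
length 3: v and v has 2 parse trees

Two derivations of v and v:
  Fact ⇒ Op and Fact ⇒ Node and Fact ⇒ v and Fact ⇒ v and Op ⇒ v and Node ⇒ v and v
  Fact ⇒ Fact and Op ⇒ Op and Op ⇒ Node and Op ⇒ v and Op ⇒ v and Node ⇒ v and v

v and v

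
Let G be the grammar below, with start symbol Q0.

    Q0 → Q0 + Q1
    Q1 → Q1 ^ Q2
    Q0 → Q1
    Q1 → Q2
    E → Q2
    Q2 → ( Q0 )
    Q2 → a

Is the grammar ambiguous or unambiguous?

(E is unreachable from Q0, so its rules don't affect L(Q0).) Q0 → Q0 + Q1 | Q1  ;  Q1 → Q1 ^ Q2 | Q2  — a left-associative chain with Q2 at the bottom. Each string factors uniquely by precedence.

Unambiguous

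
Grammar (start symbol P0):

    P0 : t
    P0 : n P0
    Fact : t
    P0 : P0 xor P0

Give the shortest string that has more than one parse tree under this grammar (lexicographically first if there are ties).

length 1: no string has ≥2 trees
length 2: no string has ≥2 trees
length 3: no string has ≥2 trees
length 4: n t xor t has 2 parse trees

Two derivations of n t xor t:
  P0 ⇒ n P0 ⇒ n P0 xor P0 ⇒ n t xor P0 ⇒ n t xor t
  P0 ⇒ P0 xor P0 ⇒ n P0 xor P0 ⇒ n t xor P0 ⇒ n t xor t

n t xor t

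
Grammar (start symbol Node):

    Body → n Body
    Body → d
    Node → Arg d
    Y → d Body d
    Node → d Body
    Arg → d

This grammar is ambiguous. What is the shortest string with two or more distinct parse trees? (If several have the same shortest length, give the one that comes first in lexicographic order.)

length 2: d d has 2 parse trees

Two derivations of d d:
  Node ⇒ Arg d ⇒ d d
  Node ⇒ d Body ⇒ d d

d d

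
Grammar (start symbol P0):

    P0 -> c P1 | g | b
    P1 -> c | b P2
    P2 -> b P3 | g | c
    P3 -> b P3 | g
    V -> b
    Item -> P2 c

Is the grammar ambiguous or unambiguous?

(V, Item are unreachable from P0, so their rules don't affect L(P0).) The reachable rules are right-linear with at most one rule per (nonterminal, next-terminal) pair. Each input token forces the next rule, so parsing is deterministic.

Unambiguous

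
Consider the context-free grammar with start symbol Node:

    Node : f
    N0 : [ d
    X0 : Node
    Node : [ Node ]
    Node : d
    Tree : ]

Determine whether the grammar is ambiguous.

(X0, N0, Tree are unreachable from Node, so their rules don't affect L(Node).) Each string is a nest of matched brackets around a single atom. An opening bracket forces the recursive rule; an atom forces the base rule.

Unambiguous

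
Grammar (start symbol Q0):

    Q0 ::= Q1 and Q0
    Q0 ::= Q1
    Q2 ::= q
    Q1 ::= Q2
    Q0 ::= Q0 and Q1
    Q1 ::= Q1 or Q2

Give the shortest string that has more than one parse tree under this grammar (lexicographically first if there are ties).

q and q

length 1: no string has ≥2 trees
length 3: q and q has 2 parse trees

Two derivations of q and q:
  Q0 ⇒ Q1 and Q0 ⇒ Q2 and Q0 ⇒ q and Q0 ⇒ q and Q1 ⇒ q and Q2 ⇒ q and q
  Q0 ⇒ Q0 and Q1 ⇒ Q1 and Q1 ⇒ Q2 and Q1 ⇒ q and Q1 ⇒ q and Q2 ⇒ q and q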